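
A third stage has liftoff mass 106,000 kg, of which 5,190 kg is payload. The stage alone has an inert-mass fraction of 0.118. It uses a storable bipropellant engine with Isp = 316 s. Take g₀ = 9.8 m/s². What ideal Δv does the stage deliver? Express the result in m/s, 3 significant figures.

Stage wet mass = m₀ − payload = 106,000 − 5,190 = 100,810 kg.
Stage dry mass = ε × stage wet mass = 0.118 × 100,810 = 11,895.6 kg.
Burnout mass m_f = stage dry + payload = 11,895.6 + 5,190 = 17,085.6 kg.
v_e = Isp · g₀ = 316 × 9.8 = 3096.8 m/s.
By the Tsiolkovsky rocket equation, Δv = v_e · ln(106,000/17,085.6) = 3096.8 × ln(6.204) = 3096.8 × 1.8252 ≈ 5652 m/s.

Δv ≈ 5650 m/s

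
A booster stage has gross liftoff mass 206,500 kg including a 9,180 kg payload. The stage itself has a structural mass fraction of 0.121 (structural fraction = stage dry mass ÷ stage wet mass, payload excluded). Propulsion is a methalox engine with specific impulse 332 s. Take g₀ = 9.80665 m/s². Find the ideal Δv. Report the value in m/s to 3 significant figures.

Stage wet mass = m₀ − payload = 206,500 − 9,180 = 197,320 kg.
Stage dry mass = ε × stage wet mass = 0.121 × 197,320 = 23,875.7 kg.
Burnout mass m_f = stage dry + payload = 23,875.7 + 9,180 = 33,055.7 kg.
v_e = Isp · g₀ = 332 × 9.80665 = 3255.8 m/s.
Δv = v_e · ln(206,500/33,055.7) = 3255.8 × ln(6.247) = 3255.8 × 1.8321 ≈ 5965 m/s.

Δv ≈ 5960 m/s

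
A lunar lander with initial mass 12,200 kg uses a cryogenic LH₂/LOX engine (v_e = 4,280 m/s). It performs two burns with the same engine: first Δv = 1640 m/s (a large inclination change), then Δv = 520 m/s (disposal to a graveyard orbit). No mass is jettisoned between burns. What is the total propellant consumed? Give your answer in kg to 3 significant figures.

total propellant consumed ≈ 4830 kg

After the first burn: m = 12200 × exp(−1640/4280.0) = 12200 × 0.68169 = 8,316.62 kg.
After the second burn: m = 8,316.62 × exp(−520/4280.0) = 8,316.62 × 0.88560 = 7,365.2 kg.
Total propellant = m₀ − m_final = 12200 − 7,365.2 = 4,834.8 kg.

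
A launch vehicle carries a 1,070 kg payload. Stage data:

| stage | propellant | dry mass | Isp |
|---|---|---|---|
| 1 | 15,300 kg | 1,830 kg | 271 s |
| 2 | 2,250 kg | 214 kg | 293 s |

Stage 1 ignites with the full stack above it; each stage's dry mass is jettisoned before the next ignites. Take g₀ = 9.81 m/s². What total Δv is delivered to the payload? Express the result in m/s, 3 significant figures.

Ignition mass of stage 1 = 15,300+1,830 + 2,250+214 + 1,070 = 20,664 kg.
Stage 1: m₀ = 20,664 kg, m_f = 20,664 − 15,300 = 5,364 kg; Δv = 271×9.81×ln(3.852) = 2658.5×1.3487 ≈ 3585 m/s.
Stage 2: m₀ = 3,534 kg, m_f = 3,534 − 2,250 = 1,284 kg; Δv = 293×9.81×ln(2.752) = 2874.3×1.0125 ≈ 2910 m/s.
Total Δv = 3585 + 2910 = 6495 m/s.

Δv ≈ 6500 m/s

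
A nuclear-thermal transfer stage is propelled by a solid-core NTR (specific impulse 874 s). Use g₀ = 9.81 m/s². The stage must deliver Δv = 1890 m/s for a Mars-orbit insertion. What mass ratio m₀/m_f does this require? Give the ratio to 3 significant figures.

mass ratio ≈ 1.25

v_e = Isp · g₀ = 874 × 9.81 = 8573.9 m/s.
By the Tsiolkovsky rocket equation, m₀/m_f = exp(Δv / v_e) = exp(1890 / 8573.9) = exp(0.2204) = 1.2466.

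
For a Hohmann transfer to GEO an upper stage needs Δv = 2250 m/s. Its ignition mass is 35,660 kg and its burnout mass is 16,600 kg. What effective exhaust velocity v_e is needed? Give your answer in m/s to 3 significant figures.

ln(m₀/m_f) = ln(35660/16600) = ln(2.148) = 0.7646.
By the Tsiolkovsky rocket equation, v_e = Δv / ln(m₀/m_f) = 2250 / 0.7646 = 2942.6 m/s.

v_e ≈ 2940 m/s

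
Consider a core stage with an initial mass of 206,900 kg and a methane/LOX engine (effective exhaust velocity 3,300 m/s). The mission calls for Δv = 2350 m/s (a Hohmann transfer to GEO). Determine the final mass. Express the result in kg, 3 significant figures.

m₀/m_f = exp(Δv / v_e) = exp(2350 / 3300.0) = exp(0.7121) = 2.0383.
m_f = m₀ / 2.0383 = 206,900 / 2.0383 = 101,506 kg.

final mass ≈ 102000 kg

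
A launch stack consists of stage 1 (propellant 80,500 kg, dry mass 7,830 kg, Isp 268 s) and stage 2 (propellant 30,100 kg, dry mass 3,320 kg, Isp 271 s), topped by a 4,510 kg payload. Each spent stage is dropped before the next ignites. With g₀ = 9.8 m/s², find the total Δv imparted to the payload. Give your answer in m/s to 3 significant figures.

Δv ≈ 6860 m/s

Ignition mass of stage 1 = 80,500+7,830 + 30,100+3,320 + 4,510 = 126,260 kg.
Stage 1: m₀ = 126,260 kg, m_f = 126,260 − 80,500 = 45,760 kg; Δv = 268×9.8×ln(2.759) = 2626.4×1.0149 ≈ 2666 m/s.
Stage 2: m₀ = 37,930 kg, m_f = 37,930 − 30,100 = 7,830 kg; Δv = 271×9.8×ln(4.844) = 2655.8×1.5778 ≈ 4190 m/s.
Total Δv = 2666 + 4190 = 6856 m/s.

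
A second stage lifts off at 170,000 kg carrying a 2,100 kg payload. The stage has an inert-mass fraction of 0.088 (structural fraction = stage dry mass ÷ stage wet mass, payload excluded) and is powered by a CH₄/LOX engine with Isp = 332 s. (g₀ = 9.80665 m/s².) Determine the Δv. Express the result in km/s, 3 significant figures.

Δv ≈ 7.52 km/s

Stage wet mass = m₀ − payload = 170,000 − 2,100 = 167,900 kg.
Stage dry mass = ε × stage wet mass = 0.088 × 167,900 = 14,775.2 kg.
Burnout mass m_f = stage dry + payload = 14,775.2 + 2,100 = 16,875.2 kg.
v_e = Isp · g₀ = 332 × 9.80665 = 3255.8 m/s.
From the ideal rocket equation, Δv = v_e · ln(170,000/16,875.2) = 3255.8 × ln(10.07) = 3255.8 × 2.3100 ≈ 7521 m/s.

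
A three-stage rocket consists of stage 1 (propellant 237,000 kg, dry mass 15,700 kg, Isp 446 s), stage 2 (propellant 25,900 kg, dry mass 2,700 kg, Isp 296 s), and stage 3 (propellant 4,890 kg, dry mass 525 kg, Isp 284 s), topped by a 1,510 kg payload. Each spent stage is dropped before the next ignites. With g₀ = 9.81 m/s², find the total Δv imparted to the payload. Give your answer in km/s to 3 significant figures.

Δv ≈ 14.8 km/s

Ignition mass of stage 1 = 237,000+15,700 + 25,900+2,700 + 4,890+525 + 1,510 = 288,225 kg.
Stage 1: m₀ = 288,225 kg, m_f = 288,225 − 237,000 = 51,225 kg; Δv = 446×9.81×ln(5.627) = 4375.3×1.7275 ≈ 7558 m/s.
Stage 2: m₀ = 35,525 kg, m_f = 35,525 − 25,900 = 9,625 kg; Δv = 296×9.81×ln(3.691) = 2903.8×1.3059 ≈ 3792 m/s.
Stage 3: m₀ = 6,925 kg, m_f = 6,925 − 4,890 = 2,035 kg; Δv = 284×9.81×ln(3.403) = 2786.0×1.2246 ≈ 3412 m/s.
Total Δv = 7558 + 3792 + 3412 = 14762 m/s.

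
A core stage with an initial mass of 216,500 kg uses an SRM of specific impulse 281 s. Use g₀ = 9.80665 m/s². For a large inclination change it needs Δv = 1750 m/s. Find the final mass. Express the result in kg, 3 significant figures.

v_e = Isp · g₀ = 281 × 9.80665 = 2755.7 m/s.
Rocket equation: m₀/m_f = exp(Δv / v_e) = exp(1750 / 2755.7) = exp(0.6351) = 1.8871.
m_f = m₀ / 1.8871 = 216,500 / 1.8871 = 114,726 kg.

final mass ≈ 115000 kg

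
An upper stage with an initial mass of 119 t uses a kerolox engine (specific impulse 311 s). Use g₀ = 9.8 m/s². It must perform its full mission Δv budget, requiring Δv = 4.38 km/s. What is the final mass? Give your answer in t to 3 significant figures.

final mass ≈ 28.3 t

v_e = Isp · g₀ = 311 × 9.8 = 3047.8 m/s.
By the Tsiolkovsky rocket equation, m₀/m_f = exp(Δv / v_e) = exp(4380 / 3047.8) = exp(1.4371) = 4.2085.
m_f = m₀ / 4.2085 = 119 / 4.2085 = 28.2761 t.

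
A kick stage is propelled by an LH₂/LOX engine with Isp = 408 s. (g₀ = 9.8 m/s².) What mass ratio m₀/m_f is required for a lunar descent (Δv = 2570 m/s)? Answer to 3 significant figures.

v_e = Isp · g₀ = 408 × 9.8 = 3998.4 m/s.
Using Δv = v_e ln(m₀/m_f): m₀/m_f = exp(Δv / v_e) = exp(2570 / 3998.4) = exp(0.6428) = 1.9017.

mass ratio ≈ 1.90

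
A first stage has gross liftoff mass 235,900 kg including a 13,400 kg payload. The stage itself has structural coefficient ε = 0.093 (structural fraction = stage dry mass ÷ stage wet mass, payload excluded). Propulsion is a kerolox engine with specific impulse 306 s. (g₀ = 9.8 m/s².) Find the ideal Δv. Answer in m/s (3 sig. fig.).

Stage wet mass = m₀ − payload = 235,900 − 13,400 = 222,500 kg.
Stage dry mass = ε × stage wet mass = 0.093 × 222,500 = 20,692.5 kg.
Burnout mass m_f = stage dry + payload = 20,692.5 + 13,400 = 34,092.5 kg.
v_e = Isp · g₀ = 306 × 9.8 = 2998.8 m/s.
Using Δv = v_e ln(m₀/m_f): Δv = v_e · ln(235,900/34,092.5) = 2998.8 × ln(6.919) = 2998.8 × 1.9343 ≈ 5801 m/s.

Δv ≈ 5800 m/s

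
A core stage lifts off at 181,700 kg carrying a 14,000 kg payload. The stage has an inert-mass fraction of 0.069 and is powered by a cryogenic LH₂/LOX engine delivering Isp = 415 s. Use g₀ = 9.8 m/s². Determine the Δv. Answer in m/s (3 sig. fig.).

Stage wet mass = m₀ − payload = 181,700 − 14,000 = 167,700 kg.
Stage dry mass = ε × stage wet mass = 0.069 × 167,700 = 11,571.3 kg.
Burnout mass m_f = stage dry + payload = 11,571.3 + 14,000 = 25,571.3 kg.
v_e = Isp · g₀ = 415 × 9.8 = 4067.0 m/s.
Δv = v_e · ln(181,700/25,571.3) = 4067.0 × ln(7.106) = 4067.0 × 1.9609 ≈ 7975 m/s.

Δv ≈ 7970 m/s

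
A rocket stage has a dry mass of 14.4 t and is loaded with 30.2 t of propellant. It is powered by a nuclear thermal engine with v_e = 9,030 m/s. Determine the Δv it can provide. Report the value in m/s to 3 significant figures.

m₀ = m_dry + m_prop = 14.4 + 30.2 = 44.6 t.
Rocket equation: Δv = v_e · ln(m₀/m_f) = 9030.0 × ln(3.097) = 9030.0 × 1.1305 ≈ 10208.5 m/s.

Δv ≈ 10200 m/s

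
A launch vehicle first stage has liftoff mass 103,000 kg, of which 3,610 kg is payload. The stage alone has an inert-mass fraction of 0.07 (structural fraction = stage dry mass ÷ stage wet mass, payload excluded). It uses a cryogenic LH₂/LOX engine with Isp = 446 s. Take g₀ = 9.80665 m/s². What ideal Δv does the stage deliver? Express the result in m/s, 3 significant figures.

Δv ≈ 9960 m/s

Stage wet mass = m₀ − payload = 103,000 − 3,610 = 99,390 kg.
Stage dry mass = ε × stage wet mass = 0.07 × 99,390 = 6,957.3 kg.
Burnout mass m_f = stage dry + payload = 6,957.3 + 3,610 = 10,567.3 kg.
v_e = Isp · g₀ = 446 × 9.80665 = 4373.8 m/s.
From the ideal rocket equation, Δv = v_e · ln(103,000/10,567.3) = 4373.8 × ln(9.747) = 4373.8 × 2.2770 ≈ 9959 m/s.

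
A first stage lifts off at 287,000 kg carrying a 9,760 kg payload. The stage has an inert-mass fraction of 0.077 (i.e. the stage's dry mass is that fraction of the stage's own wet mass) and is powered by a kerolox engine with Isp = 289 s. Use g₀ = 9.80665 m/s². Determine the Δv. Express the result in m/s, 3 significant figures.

Stage wet mass = m₀ − payload = 287,000 − 9,760 = 277,240 kg.
Stage dry mass = ε × stage wet mass = 0.077 × 277,240 = 21,347.5 kg.
Burnout mass m_f = stage dry + payload = 21,347.5 + 9,760 = 31,107.5 kg.
v_e = Isp · g₀ = 289 × 9.80665 = 2834.1 m/s.
Using Δv = v_e ln(m₀/m_f): Δv = v_e · ln(287,000/31,107.5) = 2834.1 × ln(9.226) = 2834.1 × 2.2220 ≈ 6298 m/s.

Δv ≈ 6300 m/s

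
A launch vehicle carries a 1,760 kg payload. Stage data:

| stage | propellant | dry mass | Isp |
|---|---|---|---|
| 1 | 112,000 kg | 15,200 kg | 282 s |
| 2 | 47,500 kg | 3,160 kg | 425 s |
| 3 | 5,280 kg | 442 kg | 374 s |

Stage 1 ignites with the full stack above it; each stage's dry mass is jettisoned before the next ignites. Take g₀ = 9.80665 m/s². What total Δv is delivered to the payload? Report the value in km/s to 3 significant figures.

Ignition mass of stage 1 = 112,000+15,200 + 47,500+3,160 + 5,280+442 + 1,760 = 185,342 kg.
Stage 1: m₀ = 185,342 kg, m_f = 185,342 − 112,000 = 73,342 kg; Δv = 282×9.80665×ln(2.527) = 2765.5×0.9271 ≈ 2564 m/s.
Stage 2: m₀ = 58,142 kg, m_f = 58,142 − 47,500 = 10,642 kg; Δv = 425×9.80665×ln(5.463) = 4167.8×1.6981 ≈ 7077 m/s.
Stage 3: m₀ = 7,482 kg, m_f = 7,482 − 5,280 = 2,202 kg; Δv = 374×9.80665×ln(3.398) = 3667.7×1.2231 ≈ 4486 m/s.
Total Δv = 2564 + 7077 + 4486 = 14127 m/s.

Δv ≈ 14.1 km/s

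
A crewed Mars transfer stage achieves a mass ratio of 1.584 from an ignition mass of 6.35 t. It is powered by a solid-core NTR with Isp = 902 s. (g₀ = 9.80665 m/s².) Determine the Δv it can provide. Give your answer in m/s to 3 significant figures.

v_e = Isp · g₀ = 902 × 9.80665 = 8845.6 m/s.
Using Δv = v_e ln(m₀/m_f): Δv = v_e · ln(1.584) = 8845.6 × 0.4600 ≈ 4068.6 m/s.

Δv ≈ 4070 m/s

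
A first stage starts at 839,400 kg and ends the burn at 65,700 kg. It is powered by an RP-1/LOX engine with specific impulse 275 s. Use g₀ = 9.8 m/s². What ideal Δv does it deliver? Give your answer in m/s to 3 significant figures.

v_e = Isp · g₀ = 275 × 9.8 = 2695.0 m/s.
Δv = v_e · ln(m₀/m_f) = 2695.0 × ln(12.78) = 2695.0 × 2.5476 ≈ 6865.8 m/s.

Δv ≈ 6870 m/s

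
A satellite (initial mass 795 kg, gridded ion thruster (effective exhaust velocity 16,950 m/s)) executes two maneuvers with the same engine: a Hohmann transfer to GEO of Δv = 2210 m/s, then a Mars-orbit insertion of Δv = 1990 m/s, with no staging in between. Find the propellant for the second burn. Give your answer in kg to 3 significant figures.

propellant for the second burn ≈ 77.3 kg

After the first burn: m = 795 × exp(−2210/16950.0) = 795 × 0.87776 = 697.819 kg.
After the second burn: m = 697.819 × exp(−1990/16950.0) = 697.819 × 0.88923 = 620.522 kg.
Second-burn propellant = 697.819 − 620.522 = 77.297 kg.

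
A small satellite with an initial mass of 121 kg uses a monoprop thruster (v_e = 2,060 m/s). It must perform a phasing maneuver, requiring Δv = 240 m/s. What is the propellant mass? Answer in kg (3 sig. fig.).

m₀/m_f = exp(Δv / v_e) = exp(240 / 2060.0) = exp(0.1165) = 1.1236.
m_f = 121 / 1.1236 = 107.69 kg, so propellant = m₀ − m_f = 121 − 107.69 = 13.31 kg.

propellant mass ≈ 13.3 kg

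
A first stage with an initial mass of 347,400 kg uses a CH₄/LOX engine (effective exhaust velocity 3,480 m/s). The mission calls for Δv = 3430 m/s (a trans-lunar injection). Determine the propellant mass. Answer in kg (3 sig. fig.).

propellant mass ≈ 218000 kg

Using Δv = v_e ln(m₀/m_f): m₀/m_f = exp(Δv / v_e) = exp(3430 / 3480.0) = exp(0.9856) = 2.6795.
m_f = 347,400 / 2.6795 = 129,651 kg, so propellant = m₀ − m_f = 347,400 − 129,651 = 217,749 kg.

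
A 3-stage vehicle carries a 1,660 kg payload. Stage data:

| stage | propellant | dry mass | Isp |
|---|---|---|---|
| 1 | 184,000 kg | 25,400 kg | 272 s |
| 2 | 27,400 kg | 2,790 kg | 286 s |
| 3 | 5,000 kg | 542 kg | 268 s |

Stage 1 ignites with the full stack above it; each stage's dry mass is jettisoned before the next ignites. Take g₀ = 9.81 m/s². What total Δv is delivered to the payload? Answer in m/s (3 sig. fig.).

Δv ≈ 10500 m/s

Ignition mass of stage 1 = 184,000+25,400 + 27,400+2,790 + 5,000+542 + 1,660 = 246,792 kg.
Stage 1: m₀ = 246,792 kg, m_f = 246,792 − 184,000 = 62,792 kg; Δv = 272×9.81×ln(3.93) = 2668.3×1.3687 ≈ 3652 m/s.
Stage 2: m₀ = 37,392 kg, m_f = 37,392 − 27,400 = 9,992 kg; Δv = 286×9.81×ln(3.742) = 2805.7×1.3197 ≈ 3703 m/s.
Stage 3: m₀ = 7,202 kg, m_f = 7,202 − 5,000 = 2,202 kg; Δv = 268×9.81×ln(3.271) = 2629.1×1.1850 ≈ 3115 m/s.
Total Δv = 3652 + 3703 + 3115 = 10470 m/s.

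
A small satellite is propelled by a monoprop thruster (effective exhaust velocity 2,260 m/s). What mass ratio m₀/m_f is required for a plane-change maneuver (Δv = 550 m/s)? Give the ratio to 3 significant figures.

mass ratio ≈ 1.28

m₀/m_f = exp(Δv / v_e) = exp(550 / 2260.0) = exp(0.2434) = 1.2755.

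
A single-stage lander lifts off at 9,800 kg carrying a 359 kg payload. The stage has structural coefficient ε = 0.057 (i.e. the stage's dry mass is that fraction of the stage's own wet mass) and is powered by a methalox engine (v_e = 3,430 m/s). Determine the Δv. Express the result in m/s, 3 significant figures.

Stage wet mass = m₀ − payload = 9,800 − 359 = 9,441 kg.
Stage dry mass = ε × stage wet mass = 0.057 × 9,441 = 538.137 kg.
Burnout mass m_f = stage dry + payload = 538.137 + 359 = 897.137 kg.
Rocket equation: Δv = v_e · ln(9,800/897.137) = 3430.0 × ln(10.92) = 3430.0 × 2.3909 ≈ 8201 m/s.

Δv ≈ 8200 m/s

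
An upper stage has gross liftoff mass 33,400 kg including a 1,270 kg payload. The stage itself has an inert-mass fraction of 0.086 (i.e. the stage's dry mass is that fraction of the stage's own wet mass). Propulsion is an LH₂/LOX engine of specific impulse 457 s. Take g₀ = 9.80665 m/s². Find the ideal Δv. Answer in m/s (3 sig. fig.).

Stage wet mass = m₀ − payload = 33,400 − 1,270 = 32,130 kg.
Stage dry mass = ε × stage wet mass = 0.086 × 32,130 = 2,763.18 kg.
Burnout mass m_f = stage dry + payload = 2,763.18 + 1,270 = 4,033.18 kg.
v_e = Isp · g₀ = 457 × 9.80665 = 4481.6 m/s.
Using Δv = v_e ln(m₀/m_f): Δv = v_e · ln(33,400/4,033.18) = 4481.6 × ln(8.281) = 4481.6 × 2.1140 ≈ 9474 m/s.

Δv ≈ 9470 m/s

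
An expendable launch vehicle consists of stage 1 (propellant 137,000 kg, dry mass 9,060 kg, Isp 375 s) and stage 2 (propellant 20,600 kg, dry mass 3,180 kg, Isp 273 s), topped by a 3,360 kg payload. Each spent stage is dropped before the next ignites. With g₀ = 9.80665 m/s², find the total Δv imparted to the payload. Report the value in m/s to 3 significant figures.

Ignition mass of stage 1 = 137,000+9,060 + 20,600+3,180 + 3,360 = 173,200 kg.
Stage 1: m₀ = 173,200 kg, m_f = 173,200 − 137,000 = 36,200 kg; Δv = 375×9.80665×ln(4.785) = 3677.5×1.5654 ≈ 5757 m/s.
Stage 2: m₀ = 27,140 kg, m_f = 27,140 − 20,600 = 6,540 kg; Δv = 273×9.80665×ln(4.15) = 2677.2×1.4231 ≈ 3810 m/s.
Total Δv = 5757 + 3810 = 9567 m/s.

Δv ≈ 9570 m/s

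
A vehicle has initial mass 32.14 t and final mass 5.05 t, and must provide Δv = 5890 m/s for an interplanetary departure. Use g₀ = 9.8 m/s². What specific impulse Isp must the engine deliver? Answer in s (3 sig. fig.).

Isp ≈ 325 s

ln(m₀/m_f) = ln(32140/5050) = ln(6.364) = 1.8507.
By the Tsiolkovsky rocket equation, v_e = Δv / ln(m₀/m_f) = 5890 / 1.8507 = 3182.6 m/s.
Isp = v_e / g₀ = 3182.6 / 9.8 = 324.8 s.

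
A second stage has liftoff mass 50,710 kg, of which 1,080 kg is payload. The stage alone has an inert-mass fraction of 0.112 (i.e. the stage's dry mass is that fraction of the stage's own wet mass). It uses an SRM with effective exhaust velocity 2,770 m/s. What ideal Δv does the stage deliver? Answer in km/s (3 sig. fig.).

Δv ≈ 5.63 km/s

Stage wet mass = m₀ − payload = 50,710 − 1,080 = 49,630 kg.
Stage dry mass = ε × stage wet mass = 0.112 × 49,630 = 5,558.56 kg.
Burnout mass m_f = stage dry + payload = 5,558.56 + 1,080 = 6,638.56 kg.
Rocket equation: Δv = v_e · ln(50,710/6,638.56) = 2770.0 × ln(7.639) = 2770.0 × 2.0332 ≈ 5632 m/s.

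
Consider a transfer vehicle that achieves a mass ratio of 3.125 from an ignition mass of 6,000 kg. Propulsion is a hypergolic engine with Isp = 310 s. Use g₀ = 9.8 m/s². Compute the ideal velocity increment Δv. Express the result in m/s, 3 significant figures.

v_e = Isp · g₀ = 310 × 9.8 = 3038.0 m/s.
By the Tsiolkovsky rocket equation, Δv = v_e · ln(3.125) = 3038.0 × 1.1394 ≈ 3461.6 m/s.

Δv ≈ 3460 m/s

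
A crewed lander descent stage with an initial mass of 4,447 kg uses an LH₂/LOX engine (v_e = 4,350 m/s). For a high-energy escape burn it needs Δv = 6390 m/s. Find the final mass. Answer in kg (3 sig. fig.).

From the ideal rocket equation, m₀/m_f = exp(Δv / v_e) = exp(6390 / 4350.0) = exp(1.4690) = 4.3447.
m_f = m₀ / 4.3447 = 4,447 / 4.3447 = 1,023.55 kg.

final mass ≈ 1020 kg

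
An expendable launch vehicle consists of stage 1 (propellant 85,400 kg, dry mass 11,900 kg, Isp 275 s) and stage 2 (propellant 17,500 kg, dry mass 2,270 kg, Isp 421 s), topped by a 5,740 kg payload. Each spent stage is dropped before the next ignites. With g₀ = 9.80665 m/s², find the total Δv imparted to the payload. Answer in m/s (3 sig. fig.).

Ignition mass of stage 1 = 85,400+11,900 + 17,500+2,270 + 5,740 = 122,810 kg.
Stage 1: m₀ = 122,810 kg, m_f = 122,810 − 85,400 = 37,410 kg; Δv = 275×9.80665×ln(3.283) = 2696.8×1.1887 ≈ 3206 m/s.
Stage 2: m₀ = 25,510 kg, m_f = 25,510 − 17,500 = 8,010 kg; Δv = 421×9.80665×ln(3.185) = 4128.6×1.1584 ≈ 4782 m/s.
Total Δv = 3206 + 4782 = 7988 m/s.

Δv ≈ 7990 m/s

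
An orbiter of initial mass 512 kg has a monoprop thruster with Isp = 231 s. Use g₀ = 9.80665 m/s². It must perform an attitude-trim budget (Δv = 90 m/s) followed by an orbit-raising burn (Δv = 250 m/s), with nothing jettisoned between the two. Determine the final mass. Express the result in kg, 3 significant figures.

final mass ≈ 441 kg

v_e = Isp · g₀ = 231 × 9.80665 = 2265.3 m/s.
After the first burn: m = 512 × exp(−90/2265.3) = 512 × 0.96105 = 492.058 kg.
After the second burn: m = 492.058 × exp(−250/2265.3) = 492.058 × 0.89551 = 440.643 kg.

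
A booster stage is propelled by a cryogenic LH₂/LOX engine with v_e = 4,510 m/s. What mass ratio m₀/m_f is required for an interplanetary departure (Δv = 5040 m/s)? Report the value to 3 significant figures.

Using Δv = v_e ln(m₀/m_f): m₀/m_f = exp(Δv / v_e) = exp(5040 / 4510.0) = exp(1.1175) = 3.0573.

mass ratio ≈ 3.06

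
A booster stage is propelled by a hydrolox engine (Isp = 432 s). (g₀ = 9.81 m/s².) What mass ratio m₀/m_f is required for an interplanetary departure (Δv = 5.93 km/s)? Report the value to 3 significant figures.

mass ratio ≈ 4.05

v_e = Isp · g₀ = 432 × 9.81 = 4237.9 m/s.
m₀/m_f = exp(Δv / v_e) = exp(5930 / 4237.9) = exp(1.3993) = 4.0522.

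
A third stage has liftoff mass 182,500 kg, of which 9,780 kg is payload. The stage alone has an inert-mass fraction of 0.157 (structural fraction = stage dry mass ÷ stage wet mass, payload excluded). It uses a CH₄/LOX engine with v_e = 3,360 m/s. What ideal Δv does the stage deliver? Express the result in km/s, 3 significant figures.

Δv ≈ 5.37 km/s

Stage wet mass = m₀ − payload = 182,500 − 9,780 = 172,720 kg.
Stage dry mass = ε × stage wet mass = 0.157 × 172,720 = 27,117 kg.
Burnout mass m_f = stage dry + payload = 27,117 + 9,780 = 36,897 kg.
Rocket equation: Δv = v_e · ln(182,500/36,897) = 3360.0 × ln(4.946) = 3360.0 × 1.5986 ≈ 5371 m/s.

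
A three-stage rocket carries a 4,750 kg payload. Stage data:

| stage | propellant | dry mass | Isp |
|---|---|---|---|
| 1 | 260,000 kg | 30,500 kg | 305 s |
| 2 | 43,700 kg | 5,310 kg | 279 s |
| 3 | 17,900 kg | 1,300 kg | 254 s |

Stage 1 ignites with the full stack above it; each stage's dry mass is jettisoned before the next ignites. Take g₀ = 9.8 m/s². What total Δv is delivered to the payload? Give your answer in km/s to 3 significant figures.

Δv ≈ 9.68 km/s

Ignition mass of stage 1 = 260,000+30,500 + 43,700+5,310 + 17,900+1,300 + 4,750 = 363,460 kg.
Stage 1: m₀ = 363,460 kg, m_f = 363,460 − 260,000 = 103,460 kg; Δv = 305×9.8×ln(3.513) = 2989.0×1.2565 ≈ 3756 m/s.
Stage 2: m₀ = 72,960 kg, m_f = 72,960 − 43,700 = 29,260 kg; Δv = 279×9.8×ln(2.494) = 2734.2×0.9137 ≈ 2498 m/s.
Stage 3: m₀ = 23,950 kg, m_f = 23,950 − 17,900 = 6,050 kg; Δv = 254×9.8×ln(3.959) = 2489.2×1.3759 ≈ 3425 m/s.
Total Δv = 3756 + 2498 + 3425 = 9679 m/s.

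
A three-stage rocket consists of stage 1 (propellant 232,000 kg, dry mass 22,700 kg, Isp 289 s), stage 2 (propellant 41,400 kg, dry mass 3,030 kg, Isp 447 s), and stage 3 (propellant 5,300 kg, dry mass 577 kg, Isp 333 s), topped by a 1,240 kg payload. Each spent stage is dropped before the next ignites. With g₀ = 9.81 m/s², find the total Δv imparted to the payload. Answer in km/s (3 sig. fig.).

Δv ≈ 15.6 km/s

Ignition mass of stage 1 = 232,000+22,700 + 41,400+3,030 + 5,300+577 + 1,240 = 306,247 kg.
Stage 1: m₀ = 306,247 kg, m_f = 306,247 − 232,000 = 74,247 kg; Δv = 289×9.81×ln(4.125) = 2835.1×1.4170 ≈ 4017 m/s.
Stage 2: m₀ = 51,547 kg, m_f = 51,547 − 41,400 = 10,147 kg; Δv = 447×9.81×ln(5.08) = 4385.1×1.6253 ≈ 7127 m/s.
Stage 3: m₀ = 7,117 kg, m_f = 7,117 − 5,300 = 1,817 kg; Δv = 333×9.81×ln(3.917) = 3266.7×1.3653 ≈ 4460 m/s.
Total Δv = 4017 + 7127 + 4460 = 15604 m/s.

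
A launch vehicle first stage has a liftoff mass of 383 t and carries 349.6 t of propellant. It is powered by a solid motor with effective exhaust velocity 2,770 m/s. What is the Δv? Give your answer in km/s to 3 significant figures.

m_f = m₀ − m_prop = 383 − 349.6 = 33.4 t.
Δv = v_e · ln(m₀/m_f) = 2770.0 × ln(11.47) = 2770.0 × 2.4395 ≈ 6757.4 m/s.

Δv ≈ 6.76 km/s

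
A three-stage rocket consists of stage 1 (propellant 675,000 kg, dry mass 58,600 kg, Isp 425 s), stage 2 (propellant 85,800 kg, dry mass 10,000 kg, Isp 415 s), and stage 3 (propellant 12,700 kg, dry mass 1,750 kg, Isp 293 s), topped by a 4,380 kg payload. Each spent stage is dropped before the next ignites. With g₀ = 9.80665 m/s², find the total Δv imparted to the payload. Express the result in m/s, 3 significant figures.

Ignition mass of stage 1 = 675,000+58,600 + 85,800+10,000 + 12,700+1,750 + 4,380 = 848,230 kg.
Stage 1: m₀ = 848,230 kg, m_f = 848,230 − 675,000 = 173,230 kg; Δv = 425×9.80665×ln(4.897) = 4167.8×1.5885 ≈ 6621 m/s.
Stage 2: m₀ = 114,630 kg, m_f = 114,630 − 85,800 = 28,830 kg; Δv = 415×9.80665×ln(3.976) = 4069.8×1.3803 ≈ 5617 m/s.
Stage 3: m₀ = 18,830 kg, m_f = 18,830 − 12,700 = 6,130 kg; Δv = 293×9.80665×ln(3.072) = 2873.3×1.1223 ≈ 3225 m/s.
Total Δv = 6621 + 5617 + 3225 = 15463 m/s.

Δv ≈ 15500 m/s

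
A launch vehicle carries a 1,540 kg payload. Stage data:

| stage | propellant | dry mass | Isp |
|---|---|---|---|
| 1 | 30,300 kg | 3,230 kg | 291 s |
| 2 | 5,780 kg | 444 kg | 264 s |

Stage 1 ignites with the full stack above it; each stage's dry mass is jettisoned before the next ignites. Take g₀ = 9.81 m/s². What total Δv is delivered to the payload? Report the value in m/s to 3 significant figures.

Δv ≈ 7310 m/s

Ignition mass of stage 1 = 30,300+3,230 + 5,780+444 + 1,540 = 41,294 kg.
Stage 1: m₀ = 41,294 kg, m_f = 41,294 − 30,300 = 10,994 kg; Δv = 291×9.81×ln(3.756) = 2854.7×1.3234 ≈ 3778 m/s.
Stage 2: m₀ = 7,764 kg, m_f = 7,764 − 5,780 = 1,984 kg; Δv = 264×9.81×ln(3.913) = 2589.8×1.3644 ≈ 3534 m/s.
Total Δv = 3778 + 3534 = 7312 m/s.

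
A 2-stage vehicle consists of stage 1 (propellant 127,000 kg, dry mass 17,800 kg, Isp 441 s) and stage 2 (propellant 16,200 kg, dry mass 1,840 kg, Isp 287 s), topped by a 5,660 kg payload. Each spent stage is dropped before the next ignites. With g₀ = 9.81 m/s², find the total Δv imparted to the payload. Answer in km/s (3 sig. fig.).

Ignition mass of stage 1 = 127,000+17,800 + 16,200+1,840 + 5,660 = 168,500 kg.
Stage 1: m₀ = 168,500 kg, m_f = 168,500 − 127,000 = 41,500 kg; Δv = 441×9.81×ln(4.06) = 4326.2×1.4012 ≈ 6062 m/s.
Stage 2: m₀ = 23,700 kg, m_f = 23,700 − 16,200 = 7,500 kg; Δv = 287×9.81×ln(3.16) = 2815.5×1.1506 ≈ 3239 m/s.
Total Δv = 6062 + 3239 = 9301 m/s.

Δv ≈ 9.30 km/s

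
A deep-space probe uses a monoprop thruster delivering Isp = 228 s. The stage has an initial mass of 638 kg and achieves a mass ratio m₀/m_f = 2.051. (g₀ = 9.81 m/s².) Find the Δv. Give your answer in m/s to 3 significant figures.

Δv ≈ 1610 m/s

v_e = Isp · g₀ = 228 × 9.81 = 2236.7 m/s.
Δv = v_e · ln(2.051) = 2236.7 × 0.7183 ≈ 1606.7 m/s.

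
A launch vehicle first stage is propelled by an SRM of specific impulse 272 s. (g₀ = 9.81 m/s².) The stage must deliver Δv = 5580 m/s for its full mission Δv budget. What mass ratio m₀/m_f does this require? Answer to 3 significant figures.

v_e = Isp · g₀ = 272 × 9.81 = 2668.3 m/s.
m₀/m_f = exp(Δv / v_e) = exp(5580 / 2668.3) = exp(2.0912) = 8.0947.

mass ratio ≈ 8.09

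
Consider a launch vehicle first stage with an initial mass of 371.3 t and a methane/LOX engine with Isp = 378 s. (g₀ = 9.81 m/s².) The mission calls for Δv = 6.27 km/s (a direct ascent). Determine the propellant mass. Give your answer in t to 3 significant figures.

v_e = Isp · g₀ = 378 × 9.81 = 3708.2 m/s.
Rocket equation: m₀/m_f = exp(Δv / v_e) = exp(6270 / 3708.2) = exp(1.6909) = 5.4241.
m_f = 371.3 / 5.4241 = 68.4538 t, so propellant = m₀ − m_f = 371.3 − 68.4538 = 302.8462 t.

propellant mass ≈ 303 t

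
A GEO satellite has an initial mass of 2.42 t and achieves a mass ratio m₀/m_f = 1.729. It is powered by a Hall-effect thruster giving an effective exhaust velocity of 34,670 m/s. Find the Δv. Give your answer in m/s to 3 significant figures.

Δv ≈ 19000 m/s

Rocket equation: Δv = v_e · ln(1.729) = 34670.0 × 0.5475 ≈ 18983.3 m/s.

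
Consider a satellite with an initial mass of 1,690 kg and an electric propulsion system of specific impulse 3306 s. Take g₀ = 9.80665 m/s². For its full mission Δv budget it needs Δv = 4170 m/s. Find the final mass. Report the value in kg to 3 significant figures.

v_e = Isp · g₀ = 3306 × 9.80665 = 32420.8 m/s.
m₀/m_f = exp(Δv / v_e) = exp(4170 / 32420.8) = exp(0.1286) = 1.1373.
m_f = m₀ / 1.1373 = 1,690 / 1.1373 = 1,485.98 kg.

final mass ≈ 1490 kg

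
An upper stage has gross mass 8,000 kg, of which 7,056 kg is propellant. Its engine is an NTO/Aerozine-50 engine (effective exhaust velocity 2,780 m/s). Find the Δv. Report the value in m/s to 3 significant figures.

Δv ≈ 5940 m/s

m_f = m₀ − m_prop = 8,000 − 7,056 = 944 kg.
Using Δv = v_e ln(m₀/m_f): Δv = v_e · ln(m₀/m_f) = 2780.0 × ln(8.475) = 2780.0 × 2.1371 ≈ 5941.1 m/s.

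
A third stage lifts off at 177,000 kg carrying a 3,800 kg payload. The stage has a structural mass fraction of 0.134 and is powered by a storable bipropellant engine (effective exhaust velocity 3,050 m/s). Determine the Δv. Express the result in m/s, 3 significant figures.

Δv ≈ 5730 m/s

Stage wet mass = m₀ − payload = 177,000 − 3,800 = 173,200 kg.
Stage dry mass = ε × stage wet mass = 0.134 × 173,200 = 23,208.8 kg.
Burnout mass m_f = stage dry + payload = 23,208.8 + 3,800 = 27,008.8 kg.
From the ideal rocket equation, Δv = v_e · ln(177,000/27,008.8) = 3050.0 × ln(6.553) = 3050.0 × 1.8800 ≈ 5734 m/s.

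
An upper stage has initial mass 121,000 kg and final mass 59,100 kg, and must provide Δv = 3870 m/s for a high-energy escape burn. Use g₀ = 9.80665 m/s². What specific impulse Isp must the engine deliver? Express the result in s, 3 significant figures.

Isp ≈ 551 s

ln(m₀/m_f) = ln(121000/59100) = ln(2.047) = 0.7166.
Rocket equation: v_e = Δv / ln(m₀/m_f) = 3870 / 0.7166 = 5400.8 m/s.
Isp = v_e / g₀ = 5400.8 / 9.80665 = 550.7 s.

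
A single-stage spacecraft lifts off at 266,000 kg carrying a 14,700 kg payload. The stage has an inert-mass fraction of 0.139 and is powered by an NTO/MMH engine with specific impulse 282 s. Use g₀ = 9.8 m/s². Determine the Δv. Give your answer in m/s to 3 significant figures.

Stage wet mass = m₀ − payload = 266,000 − 14,700 = 251,300 kg.
Stage dry mass = ε × stage wet mass = 0.139 × 251,300 = 34,930.7 kg.
Burnout mass m_f = stage dry + payload = 34,930.7 + 14,700 = 49,630.7 kg.
v_e = Isp · g₀ = 282 × 9.8 = 2763.6 m/s.
Rocket equation: Δv = v_e · ln(266,000/49,630.7) = 2763.6 × ln(5.36) = 2763.6 × 1.6789 ≈ 4640 m/s.

Δv ≈ 4640 m/s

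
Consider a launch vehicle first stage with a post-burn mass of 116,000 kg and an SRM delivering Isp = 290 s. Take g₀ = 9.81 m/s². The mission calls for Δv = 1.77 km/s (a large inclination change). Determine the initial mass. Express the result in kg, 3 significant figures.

initial mass ≈ 216000 kg

v_e = Isp · g₀ = 290 × 9.81 = 2844.9 m/s.
Using Δv = v_e ln(m₀/m_f): m₀/m_f = exp(Δv / v_e) = exp(1770 / 2844.9) = exp(0.6222) = 1.8630.
m₀ = m_f × 1.8630 = 116,000 × 1.8630 = 216,108 kg.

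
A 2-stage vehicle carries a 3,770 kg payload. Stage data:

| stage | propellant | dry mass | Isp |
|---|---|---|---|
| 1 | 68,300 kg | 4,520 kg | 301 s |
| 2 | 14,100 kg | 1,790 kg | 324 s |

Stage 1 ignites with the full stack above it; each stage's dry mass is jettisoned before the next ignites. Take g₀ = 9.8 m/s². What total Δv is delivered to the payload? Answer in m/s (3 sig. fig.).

Ignition mass of stage 1 = 68,300+4,520 + 14,100+1,790 + 3,770 = 92,480 kg.
Stage 1: m₀ = 92,480 kg, m_f = 92,480 − 68,300 = 24,180 kg; Δv = 301×9.8×ln(3.825) = 2949.8×1.3415 ≈ 3957 m/s.
Stage 2: m₀ = 19,660 kg, m_f = 19,660 − 14,100 = 5,560 kg; Δv = 324×9.8×ln(3.536) = 3175.2×1.2630 ≈ 4010 m/s.
Total Δv = 3957 + 4010 = 7967 m/s.

Δv ≈ 7970 m/s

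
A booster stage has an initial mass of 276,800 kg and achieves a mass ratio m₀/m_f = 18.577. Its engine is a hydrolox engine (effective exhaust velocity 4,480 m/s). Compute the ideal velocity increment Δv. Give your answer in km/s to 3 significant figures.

Δv ≈ 13.1 km/s

From the ideal rocket equation, Δv = v_e · ln(18.577) = 4480.0 × 2.9219 ≈ 13090.2 m/s.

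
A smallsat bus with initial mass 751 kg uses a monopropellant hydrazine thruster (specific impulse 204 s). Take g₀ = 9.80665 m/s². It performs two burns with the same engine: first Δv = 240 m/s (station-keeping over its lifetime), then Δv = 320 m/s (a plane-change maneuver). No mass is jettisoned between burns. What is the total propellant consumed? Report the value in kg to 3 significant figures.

total propellant consumed ≈ 183 kg

v_e = Isp · g₀ = 204 × 9.80665 = 2000.6 m/s.
After the first burn: m = 751 × exp(−240/2000.6) = 751 × 0.88695 = 666.099 kg.
After the second burn: m = 666.099 × exp(−320/2000.6) = 666.099 × 0.85218 = 567.636 kg.
Total propellant = m₀ − m_final = 751 − 567.636 = 183.364 kg.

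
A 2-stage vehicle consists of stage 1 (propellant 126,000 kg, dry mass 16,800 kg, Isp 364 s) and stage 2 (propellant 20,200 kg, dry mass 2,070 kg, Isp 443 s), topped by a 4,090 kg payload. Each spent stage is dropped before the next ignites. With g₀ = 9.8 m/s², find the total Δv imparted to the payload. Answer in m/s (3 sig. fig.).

Δv ≈ 11200 m/s

Ignition mass of stage 1 = 126,000+16,800 + 20,200+2,070 + 4,090 = 169,160 kg.
Stage 1: m₀ = 169,160 kg, m_f = 169,160 − 126,000 = 43,160 kg; Δv = 364×9.8×ln(3.919) = 3567.2×1.3659 ≈ 4873 m/s.
Stage 2: m₀ = 26,360 kg, m_f = 26,360 − 20,200 = 6,160 kg; Δv = 443×9.8×ln(4.279) = 4341.4×1.4538 ≈ 6311 m/s.
Total Δv = 4873 + 6311 = 11184 m/s.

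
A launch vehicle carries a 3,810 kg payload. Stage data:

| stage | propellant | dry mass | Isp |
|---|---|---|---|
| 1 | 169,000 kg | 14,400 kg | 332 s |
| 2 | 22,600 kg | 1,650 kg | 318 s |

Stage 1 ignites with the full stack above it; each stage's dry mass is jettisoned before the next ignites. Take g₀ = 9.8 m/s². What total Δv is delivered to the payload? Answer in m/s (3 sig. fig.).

Δv ≈ 10300 m/s

Ignition mass of stage 1 = 169,000+14,400 + 22,600+1,650 + 3,810 = 211,460 kg.
Stage 1: m₀ = 211,460 kg, m_f = 211,460 − 169,000 = 42,460 kg; Δv = 332×9.8×ln(4.98) = 3253.6×1.6055 ≈ 5224 m/s.
Stage 2: m₀ = 28,060 kg, m_f = 28,060 − 22,600 = 5,460 kg; Δv = 318×9.8×ln(5.139) = 3116.4×1.6369 ≈ 5101 m/s.
Total Δv = 5224 + 5101 = 10325 m/s.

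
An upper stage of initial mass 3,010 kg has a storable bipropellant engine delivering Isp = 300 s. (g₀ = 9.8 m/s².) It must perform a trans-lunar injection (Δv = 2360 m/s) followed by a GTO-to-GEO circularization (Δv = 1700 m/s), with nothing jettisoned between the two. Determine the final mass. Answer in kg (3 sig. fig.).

final mass ≈ 757 kg

v_e = Isp · g₀ = 300 × 9.8 = 2940.0 m/s.
After the first burn: m = 3010 × exp(−2360/2940.0) = 3010 × 0.44811 = 1,348.81 kg.
After the second burn: m = 1,348.81 × exp(−1700/2940.0) = 1,348.81 × 0.56089 = 756.534 kg.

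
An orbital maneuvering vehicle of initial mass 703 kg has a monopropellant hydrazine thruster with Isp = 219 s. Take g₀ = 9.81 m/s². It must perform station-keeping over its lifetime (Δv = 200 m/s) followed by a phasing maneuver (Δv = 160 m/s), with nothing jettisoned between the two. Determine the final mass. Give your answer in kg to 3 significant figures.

v_e = Isp · g₀ = 219 × 9.81 = 2148.4 m/s.
After the first burn: m = 703 × exp(−200/2148.4) = 703 × 0.91111 = 640.51 kg.
After the second burn: m = 640.51 × exp(−160/2148.4) = 640.51 × 0.92823 = 594.541 kg.

final mass ≈ 595 kg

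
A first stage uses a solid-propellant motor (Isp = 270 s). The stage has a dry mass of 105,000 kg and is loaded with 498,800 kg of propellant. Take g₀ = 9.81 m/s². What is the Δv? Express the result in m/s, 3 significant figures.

v_e = Isp · g₀ = 270 × 9.81 = 2648.7 m/s.
m₀ = m_dry + m_prop = 105,000 + 498,800 = 603,800 kg.
Using Δv = v_e ln(m₀/m_f): Δv = v_e · ln(m₀/m_f) = 2648.7 × ln(5.75) = 2648.7 × 1.7493 ≈ 4633.3 m/s.

Δv ≈ 4630 m/s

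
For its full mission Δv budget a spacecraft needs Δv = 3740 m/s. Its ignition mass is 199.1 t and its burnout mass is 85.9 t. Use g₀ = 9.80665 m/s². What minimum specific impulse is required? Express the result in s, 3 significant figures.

Isp ≈ 454 s

ln(m₀/m_f) = ln(199100/85900) = ln(2.318) = 0.8406.
From the ideal rocket equation, v_e = Δv / ln(m₀/m_f) = 3740 / 0.8406 = 4449.1 m/s.
Isp = v_e / g₀ = 4449.1 / 9.80665 = 453.7 s.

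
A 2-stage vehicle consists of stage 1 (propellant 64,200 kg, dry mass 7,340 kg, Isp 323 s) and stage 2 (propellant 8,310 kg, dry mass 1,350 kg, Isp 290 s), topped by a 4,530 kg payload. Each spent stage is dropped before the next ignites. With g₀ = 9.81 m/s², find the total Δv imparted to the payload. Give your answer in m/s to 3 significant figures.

Ignition mass of stage 1 = 64,200+7,340 + 8,310+1,350 + 4,530 = 85,730 kg.
Stage 1: m₀ = 85,730 kg, m_f = 85,730 − 64,200 = 21,530 kg; Δv = 323×9.81×ln(3.982) = 3168.6×1.3818 ≈ 4378 m/s.
Stage 2: m₀ = 14,190 kg, m_f = 14,190 − 8,310 = 5,880 kg; Δv = 290×9.81×ln(2.413) = 2844.9×0.8810 ≈ 2506 m/s.
Total Δv = 4378 + 2506 = 6884 m/s.

Δv ≈ 6880 m/s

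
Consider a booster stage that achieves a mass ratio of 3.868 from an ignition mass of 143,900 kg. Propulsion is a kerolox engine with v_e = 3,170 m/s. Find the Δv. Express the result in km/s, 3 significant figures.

Δv = v_e · ln(3.868) = 3170.0 × 1.3527 ≈ 4288.2 m/s.

Δv ≈ 4.29 km/s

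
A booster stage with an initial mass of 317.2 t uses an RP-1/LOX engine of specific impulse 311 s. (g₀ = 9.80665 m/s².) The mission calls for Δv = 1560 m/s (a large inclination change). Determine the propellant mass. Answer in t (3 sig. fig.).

propellant mass ≈ 127 t

v_e = Isp · g₀ = 311 × 9.80665 = 3049.9 m/s.
m₀/m_f = exp(Δv / v_e) = exp(1560 / 3049.9) = exp(0.5115) = 1.6678.
m_f = 317.2 / 1.6678 = 190.191 t, so propellant = m₀ − m_f = 317.2 − 190.191 = 127.009 t.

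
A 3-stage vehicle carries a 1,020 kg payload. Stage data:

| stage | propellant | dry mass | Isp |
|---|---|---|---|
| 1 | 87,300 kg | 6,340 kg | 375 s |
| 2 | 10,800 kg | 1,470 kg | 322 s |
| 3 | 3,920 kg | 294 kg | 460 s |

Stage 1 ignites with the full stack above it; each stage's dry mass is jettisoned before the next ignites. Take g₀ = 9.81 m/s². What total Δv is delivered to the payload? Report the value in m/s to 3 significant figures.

Ignition mass of stage 1 = 87,300+6,340 + 10,800+1,470 + 3,920+294 + 1,020 = 111,144 kg.
Stage 1: m₀ = 111,144 kg, m_f = 111,144 − 87,300 = 23,844 kg; Δv = 375×9.81×ln(4.661) = 3678.8×1.5393 ≈ 5663 m/s.
Stage 2: m₀ = 17,504 kg, m_f = 17,504 − 10,800 = 6,704 kg; Δv = 322×9.81×ln(2.611) = 3158.8×0.9597 ≈ 3032 m/s.
Stage 3: m₀ = 5,234 kg, m_f = 5,234 − 3,920 = 1,314 kg; Δv = 460×9.81×ln(3.983) = 4512.6×1.3821 ≈ 6237 m/s.
Total Δv = 5663 + 3032 + 6237 = 14932 m/s.

Δv ≈ 14900 m/s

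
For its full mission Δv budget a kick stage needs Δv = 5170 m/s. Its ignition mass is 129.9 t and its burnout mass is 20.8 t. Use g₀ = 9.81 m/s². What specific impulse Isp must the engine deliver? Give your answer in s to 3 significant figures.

ln(m₀/m_f) = ln(129900/20800) = ln(6.245) = 1.8318.
By the Tsiolkovsky rocket equation, v_e = Δv / ln(m₀/m_f) = 5170 / 1.8318 = 2822.3 m/s.
Isp = v_e / g₀ = 2822.3 / 9.81 = 287.7 s.

Isp ≈ 288 s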